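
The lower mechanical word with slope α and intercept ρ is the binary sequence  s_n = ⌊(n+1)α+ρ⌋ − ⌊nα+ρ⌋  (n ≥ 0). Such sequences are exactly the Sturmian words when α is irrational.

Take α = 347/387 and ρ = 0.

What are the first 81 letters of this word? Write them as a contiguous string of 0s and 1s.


n=0: ⌊(1·347)/387⌋ − ⌊(0·347)/387⌋ = ⌊347/387⌋ − ⌊0/387⌋ = 0 − 0 = 0
n=1: ⌊(2·347)/387⌋ − ⌊(1·347)/387⌋ = ⌊694/387⌋ − ⌊347/387⌋ = 1 − 0 = 1
n=2: ⌊(3·347)/387⌋ − ⌊(2·347)/387⌋ = ⌊1041/387⌋ − ⌊694/387⌋ = 2 − 1 = 1
n=3: ⌊(4·347)/387⌋ − ⌊(3·347)/387⌋ = ⌊1388/387⌋ − ⌊1041/387⌋ = 3 − 2 = 1
n=4: ⌊(5·347)/387⌋ − ⌊(4·347)/387⌋ = ⌊1735/387⌋ − ⌊1388/387⌋ = 4 − 3 = 1
n=5: ⌊(6·347)/387⌋ − ⌊(5·347)/387⌋ = ⌊2082/387⌋ − ⌊1735/387⌋ = 5 − 4 = 1
n=6: ⌊(7·347)/387⌋ − ⌊(6·347)/387⌋ = ⌊2429/387⌋ − ⌊2082/387⌋ = 6 − 5 = 1
n=7: ⌊(8·347)/387⌋ − ⌊(7·347)/387⌋ = ⌊2776/387⌋ − ⌊2429/387⌋ = 7 − 6 = 1
n=8: ⌊(9·347)/387⌋ − ⌊(8·347)/387⌋ = ⌊3123/387⌋ − ⌊2776/387⌋ = 8 − 7 = 1
n=9: ⌊(10·347)/387⌋ − ⌊(9·347)/387⌋ = ⌊3470/387⌋ − ⌊3123/387⌋ = 8 − 8 = 0
n=10: ⌊(11·347)/387⌋ − ⌊(10·347)/387⌋ = ⌊3817/387⌋ − ⌊3470/387⌋ = 9 − 8 = 1
n=11: ⌊(12·347)/387⌋ − ⌊(11·347)/387⌋ = ⌊4164/387⌋ − ⌊3817/387⌋ = 10 − 9 = 1
n=12: ⌊(13·347)/387⌋ − ⌊(12·347)/387⌋ = ⌊4511/387⌋ − ⌊4164/387⌋ = 11 − 10 = 1
n=13: ⌊(14·347)/387⌋ − ⌊(13·347)/387⌋ = ⌊4858/387⌋ − ⌊4511/387⌋ = 12 − 11 = 1
n=14: ⌊(15·347)/387⌋ − ⌊(14·347)/387⌋ = ⌊5205/387⌋ − ⌊4858/387⌋ = 13 − 12 = 1
n=15: ⌊(16·347)/387⌋ − ⌊(15·347)/387⌋ = ⌊5552/387⌋ − ⌊5205/387⌋ = 14 − 13 = 1
n=16: ⌊(17·347)/387⌋ − ⌊(16·347)/387⌋ = ⌊5899/387⌋ − ⌊5552/387⌋ = 15 − 14 = 1
n=17: ⌊(18·347)/387⌋ − ⌊(17·347)/387⌋ = ⌊6246/387⌋ − ⌊5899/387⌋ = 16 − 15 = 1
n=18: ⌊(19·347)/387⌋ − ⌊(18·347)/387⌋ = ⌊6593/387⌋ − ⌊6246/387⌋ = 17 − 16 = 1
n=19: ⌊(20·347)/387⌋ − ⌊(19·347)/387⌋ = ⌊6940/387⌋ − ⌊6593/387⌋ = 17 − 17 = 0
n=20: ⌊(21·347)/387⌋ − ⌊(20·347)/387⌋ = ⌊7287/387⌋ − ⌊6940/387⌋ = 18 − 17 = 1
n=21: ⌊(22·347)/387⌋ − ⌊(21·347)/387⌋ = ⌊7634/387⌋ − ⌊7287/387⌋ = 19 − 18 = 1
n=22: ⌊(23·347)/387⌋ − ⌊(22·347)/387⌋ = ⌊7981/387⌋ − ⌊7634/387⌋ = 20 − 19 = 1
n=23: ⌊(24·347)/387⌋ − ⌊(23·347)/387⌋ = ⌊8328/387⌋ − ⌊7981/387⌋ = 21 − 20 = 1
n=24: ⌊(25·347)/387⌋ − ⌊(24·347)/387⌋ = ⌊8675/387⌋ − ⌊8328/387⌋ = 22 − 21 = 1
n=25: ⌊(26·347)/387⌋ − ⌊(25·347)/387⌋ = ⌊9022/387⌋ − ⌊8675/387⌋ = 23 − 22 = 1
n=26: ⌊(27·347)/387⌋ − ⌊(26·347)/387⌋ = ⌊9369/387⌋ − ⌊9022/387⌋ = 24 − 23 = 1
n=27: ⌊(28·347)/387⌋ − ⌊(27·347)/387⌋ = ⌊9716/387⌋ − ⌊9369/387⌋ = 25 − 24 = 1
n=28: ⌊(29·347)/387⌋ − ⌊(28·347)/387⌋ = ⌊10063/387⌋ − ⌊9716/387⌋ = 26 − 25 = 1
n=29: ⌊(30·347)/387⌋ − ⌊(29·347)/387⌋ = ⌊10410/387⌋ − ⌊10063/387⌋ = 26 − 26 = 0
n=30: ⌊(31·347)/387⌋ − ⌊(30·347)/387⌋ = ⌊10757/387⌋ − ⌊10410/387⌋ = 27 − 26 = 1
n=31: ⌊(32·347)/387⌋ − ⌊(31·347)/387⌋ = ⌊11104/387⌋ − ⌊10757/387⌋ = 28 − 27 = 1
n=32: ⌊(33·347)/387⌋ − ⌊(32·347)/387⌋ = ⌊11451/387⌋ − ⌊11104/387⌋ = 29 − 28 = 1
n=33: ⌊(34·347)/387⌋ − ⌊(33·347)/387⌋ = ⌊11798/387⌋ − ⌊11451/387⌋ = 30 − 29 = 1
n=34: ⌊(35·347)/387⌋ − ⌊(34·347)/387⌋ = ⌊12145/387⌋ − ⌊11798/387⌋ = 31 − 30 = 1
n=35: ⌊(36·347)/387⌋ − ⌊(35·347)/387⌋ = ⌊12492/387⌋ − ⌊12145/387⌋ = 32 − 31 = 1
n=36: ⌊(37·347)/387⌋ − ⌊(36·347)/387⌋ = ⌊12839/387⌋ − ⌊12492/387⌋ = 33 − 32 = 1
n=37: ⌊(38·347)/387⌋ − ⌊(37·347)/387⌋ = ⌊13186/387⌋ − ⌊12839/387⌋ = 34 − 33 = 1
n=38: ⌊(39·347)/387⌋ − ⌊(38·347)/387⌋ = ⌊13533/387⌋ − ⌊13186/387⌋ = 34 − 34 = 0
n=39: ⌊(40·347)/387⌋ − ⌊(39·347)/387⌋ = ⌊13880/387⌋ − ⌊13533/387⌋ = 35 − 34 = 1
n=40: ⌊(41·347)/387⌋ − ⌊(40·347)/387⌋ = ⌊14227/387⌋ − ⌊13880/387⌋ = 36 − 35 = 1
n=41: ⌊(42·347)/387⌋ − ⌊(41·347)/387⌋ = ⌊14574/387⌋ − ⌊14227/387⌋ = 37 − 36 = 1
n=42: ⌊(43·347)/387⌋ − ⌊(42·347)/387⌋ = ⌊14921/387⌋ − ⌊14574/387⌋ = 38 − 37 = 1
n=43: ⌊(44·347)/387⌋ − ⌊(43·347)/387⌋ = ⌊15268/387⌋ − ⌊14921/387⌋ = 39 − 38 = 1
n=44: ⌊(45·347)/387⌋ − ⌊(44·347)/387⌋ = ⌊15615/387⌋ − ⌊15268/387⌋ = 40 − 39 = 1
n=45: ⌊(46·347)/387⌋ − ⌊(45·347)/387⌋ = ⌊15962/387⌋ − ⌊15615/387⌋ = 41 − 40 = 1
n=46: ⌊(47·347)/387⌋ − ⌊(46·347)/387⌋ = ⌊16309/387⌋ − ⌊15962/387⌋ = 42 − 41 = 1
n=47: ⌊(48·347)/387⌋ − ⌊(47·347)/387⌋ = ⌊16656/387⌋ − ⌊16309/387⌋ = 43 − 42 = 1
n=48: ⌊(49·347)/387⌋ − ⌊(48·347)/387⌋ = ⌊17003/387⌋ − ⌊16656/387⌋ = 43 − 43 = 0
n=49: ⌊(50·347)/387⌋ − ⌊(49·347)/387⌋ = ⌊17350/387⌋ − ⌊17003/387⌋ = 44 − 43 = 1
n=50: ⌊(51·347)/387⌋ − ⌊(50·347)/387⌋ = ⌊17697/387⌋ − ⌊17350/387⌋ = 45 − 44 = 1
n=51: ⌊(52·347)/387⌋ − ⌊(51·347)/387⌋ = ⌊18044/387⌋ − ⌊17697/387⌋ = 46 − 45 = 1
n=52: ⌊(53·347)/387⌋ − ⌊(52·347)/387⌋ = ⌊18391/387⌋ − ⌊18044/387⌋ = 47 − 46 = 1
n=53: ⌊(54·347)/387⌋ − ⌊(53·347)/387⌋ = ⌊18738/387⌋ − ⌊18391/387⌋ = 48 − 47 = 1
n=54: ⌊(55·347)/387⌋ − ⌊(54·347)/387⌋ = ⌊19085/387⌋ − ⌊18738/387⌋ = 49 − 48 = 1
n=55: ⌊(56·347)/387⌋ − ⌊(55·347)/387⌋ = ⌊19432/387⌋ − ⌊19085/387⌋ = 50 − 49 = 1
n=56: ⌊(57·347)/387⌋ − ⌊(56·347)/387⌋ = ⌊19779/387⌋ − ⌊19432/387⌋ = 51 − 50 = 1
n=57: ⌊(58·347)/387⌋ − ⌊(57·347)/387⌋ = ⌊20126/387⌋ − ⌊19779/387⌋ = 52 − 51 = 1
n=58: ⌊(59·347)/387⌋ − ⌊(58·347)/387⌋ = ⌊20473/387⌋ − ⌊20126/387⌋ = 52 − 52 = 0
n=59: ⌊(60·347)/387⌋ − ⌊(59·347)/387⌋ = ⌊20820/387⌋ − ⌊20473/387⌋ = 53 − 52 = 1
n=60: ⌊(61·347)/387⌋ − ⌊(60·347)/387⌋ = ⌊21167/387⌋ − ⌊20820/387⌋ = 54 − 53 = 1
n=61: ⌊(62·347)/387⌋ − ⌊(61·347)/387⌋ = ⌊21514/387⌋ − ⌊21167/387⌋ = 55 − 54 = 1
n=62: ⌊(63·347)/387⌋ − ⌊(62·347)/387⌋ = ⌊21861/387⌋ − ⌊21514/387⌋ = 56 − 55 = 1
n=63: ⌊(64·347)/387⌋ − ⌊(63·347)/387⌋ = ⌊22208/387⌋ − ⌊21861/387⌋ = 57 − 56 = 1
n=64: ⌊(65·347)/387⌋ − ⌊(64·347)/387⌋ = ⌊22555/387⌋ − ⌊22208/387⌋ = 58 − 57 = 1
n=65: ⌊(66·347)/387⌋ − ⌊(65·347)/387⌋ = ⌊22902/387⌋ − ⌊22555/387⌋ = 59 − 58 = 1
n=66: ⌊(67·347)/387⌋ − ⌊(66·347)/387⌋ = ⌊23249/387⌋ − ⌊22902/387⌋ = 60 − 59 = 1
n=67: ⌊(68·347)/387⌋ − ⌊(67·347)/387⌋ = ⌊23596/387⌋ − ⌊23249/387⌋ = 60 − 60 = 0
n=68: ⌊(69·347)/387⌋ − ⌊(68·347)/387⌋ = ⌊23943/387⌋ − ⌊23596/387⌋ = 61 − 60 = 1
n=69: ⌊(70·347)/387⌋ − ⌊(69·347)/387⌋ = ⌊24290/387⌋ − ⌊23943/387⌋ = 62 − 61 = 1
n=70: ⌊(71·347)/387⌋ − ⌊(70·347)/387⌋ = ⌊24637/387⌋ − ⌊24290/387⌋ = 63 − 62 = 1
n=71: ⌊(72·347)/387⌋ − ⌊(71·347)/387⌋ = ⌊24984/387⌋ − ⌊24637/387⌋ = 64 − 63 = 1
n=72: ⌊(73·347)/387⌋ − ⌊(72·347)/387⌋ = ⌊25331/387⌋ − ⌊24984/387⌋ = 65 − 64 = 1
n=73: ⌊(74·347)/387⌋ − ⌊(73·347)/387⌋ = ⌊25678/387⌋ − ⌊25331/387⌋ = 66 − 65 = 1
n=74: ⌊(75·347)/387⌋ − ⌊(74·347)/387⌋ = ⌊26025/387⌋ − ⌊25678/387⌋ = 67 − 66 = 1
n=75: ⌊(76·347)/387⌋ − ⌊(75·347)/387⌋ = ⌊26372/387⌋ − ⌊26025/387⌋ = 68 − 67 = 1
n=76: ⌊(77·347)/387⌋ − ⌊(76·347)/387⌋ = ⌊26719/387⌋ − ⌊26372/387⌋ = 69 − 68 = 1
n=77: ⌊(78·347)/387⌋ − ⌊(77·347)/387⌋ = ⌊27066/387⌋ − ⌊26719/387⌋ = 69 − 69 = 0
n=78: ⌊(79·347)/387⌋ − ⌊(78·347)/387⌋ = ⌊27413/387⌋ − ⌊27066/387⌋ = 70 − 69 = 1
n=79: ⌊(80·347)/387⌋ − ⌊(79·347)/387⌋ = ⌊27760/387⌋ − ⌊27413/387⌋ = 71 − 70 = 1
n=80: ⌊(81·347)/387⌋ − ⌊(80·347)/387⌋ = ⌊28107/387⌋ − ⌊27760/387⌋ = 72 − 71 = 1

011111111011111111101111111110111111110111111111011111111101111111101111111110111


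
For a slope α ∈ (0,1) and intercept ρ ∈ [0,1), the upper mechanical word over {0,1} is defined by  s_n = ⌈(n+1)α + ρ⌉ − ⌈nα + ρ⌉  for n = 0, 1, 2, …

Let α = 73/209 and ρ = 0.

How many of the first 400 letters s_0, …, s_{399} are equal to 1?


#1s = Σ_{n=0}^{399} s_n = Σ_{n=0}^{399} (⌈(n+1)α+ρ⌉ − ⌈nα+ρ⌉)
the sum telescopes: every ⌈nα+ρ⌉ with 0 < n < 400 appears once with + and once with −, leaving ⌈400α+ρ⌉ − ⌈0·α+ρ⌉
400α + ρ = (400·73) / 209 = 29200/209
ρ = 0/209
⌈29200/209⌉ = 140,  ⌈0/209⌉ = 0
#1s = 140 − 0 = 140

140


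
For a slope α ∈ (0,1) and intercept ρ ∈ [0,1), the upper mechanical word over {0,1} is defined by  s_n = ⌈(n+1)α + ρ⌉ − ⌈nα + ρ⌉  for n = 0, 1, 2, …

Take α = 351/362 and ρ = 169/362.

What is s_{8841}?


1

(n+1)α + ρ = (8842·351 + 169) / 362 = 3103711/362
nα + ρ     = (8841·351 + 169) / 362 = 3103360/362
⌈3103711/362⌉ = 8574,  ⌈3103360/362⌉ = 8573
s_{8841} = 8574 − 8573 = 1


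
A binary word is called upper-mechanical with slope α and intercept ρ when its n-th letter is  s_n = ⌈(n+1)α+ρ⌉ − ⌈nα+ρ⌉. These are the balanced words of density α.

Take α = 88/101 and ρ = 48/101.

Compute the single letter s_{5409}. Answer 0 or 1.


(n+1)α + ρ = (5410·88 + 48) / 101 = 476128/101
nα + ρ     = (5409·88 + 48) / 101 = 476040/101
⌈476128/101⌉ = 4715,  ⌈476040/101⌉ = 4714
s_{5409} = 4715 − 4714 = 1

1


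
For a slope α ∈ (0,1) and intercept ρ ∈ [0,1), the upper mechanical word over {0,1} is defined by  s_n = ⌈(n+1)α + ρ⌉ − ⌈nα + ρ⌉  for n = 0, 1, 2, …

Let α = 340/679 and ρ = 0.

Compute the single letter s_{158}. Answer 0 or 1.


0

(n+1)α + ρ = (159·340) / 679 = 54060/679
nα + ρ     = (158·340) / 679 = 53720/679
⌈54060/679⌉ = 80,  ⌈53720/679⌉ = 80
s_{158} = 80 − 80 = 0


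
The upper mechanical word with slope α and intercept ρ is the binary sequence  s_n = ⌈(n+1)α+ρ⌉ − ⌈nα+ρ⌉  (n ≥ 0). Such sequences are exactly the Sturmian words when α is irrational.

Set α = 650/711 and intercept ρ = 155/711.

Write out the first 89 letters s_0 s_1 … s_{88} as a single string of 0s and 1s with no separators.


n=0: ⌈(1·650+155)/711⌉ − ⌈(0·650+155)/711⌉ = ⌈805/711⌉ − ⌈155/711⌉ = 2 − 1 = 1
n=1: ⌈(2·650+155)/711⌉ − ⌈(1·650+155)/711⌉ = ⌈1455/711⌉ − ⌈805/711⌉ = 3 − 2 = 1
n=2: ⌈(3·650+155)/711⌉ − ⌈(2·650+155)/711⌉ = ⌈2105/711⌉ − ⌈1455/711⌉ = 3 − 3 = 0
n=3: ⌈(4·650+155)/711⌉ − ⌈(3·650+155)/711⌉ = ⌈2755/711⌉ − ⌈2105/711⌉ = 4 − 3 = 1
n=4: ⌈(5·650+155)/711⌉ − ⌈(4·650+155)/711⌉ = ⌈3405/711⌉ − ⌈2755/711⌉ = 5 − 4 = 1
n=5: ⌈(6·650+155)/711⌉ − ⌈(5·650+155)/711⌉ = ⌈4055/711⌉ − ⌈3405/711⌉ = 6 − 5 = 1
n=6: ⌈(7·650+155)/711⌉ − ⌈(6·650+155)/711⌉ = ⌈4705/711⌉ − ⌈4055/711⌉ = 7 − 6 = 1
n=7: ⌈(8·650+155)/711⌉ − ⌈(7·650+155)/711⌉ = ⌈5355/711⌉ − ⌈4705/711⌉ = 8 − 7 = 1
n=8: ⌈(9·650+155)/711⌉ − ⌈(8·650+155)/711⌉ = ⌈6005/711⌉ − ⌈5355/711⌉ = 9 − 8 = 1
n=9: ⌈(10·650+155)/711⌉ − ⌈(9·650+155)/711⌉ = ⌈6655/711⌉ − ⌈6005/711⌉ = 10 − 9 = 1
n=10: ⌈(11·650+155)/711⌉ − ⌈(10·650+155)/711⌉ = ⌈7305/711⌉ − ⌈6655/711⌉ = 11 − 10 = 1
n=11: ⌈(12·650+155)/711⌉ − ⌈(11·650+155)/711⌉ = ⌈7955/711⌉ − ⌈7305/711⌉ = 12 − 11 = 1
n=12: ⌈(13·650+155)/711⌉ − ⌈(12·650+155)/711⌉ = ⌈8605/711⌉ − ⌈7955/711⌉ = 13 − 12 = 1
n=13: ⌈(14·650+155)/711⌉ − ⌈(13·650+155)/711⌉ = ⌈9255/711⌉ − ⌈8605/711⌉ = 14 − 13 = 1
n=14: ⌈(15·650+155)/711⌉ − ⌈(14·650+155)/711⌉ = ⌈9905/711⌉ − ⌈9255/711⌉ = 14 − 14 = 0
n=15: ⌈(16·650+155)/711⌉ − ⌈(15·650+155)/711⌉ = ⌈10555/711⌉ − ⌈9905/711⌉ = 15 − 14 = 1
n=16: ⌈(17·650+155)/711⌉ − ⌈(16·650+155)/711⌉ = ⌈11205/711⌉ − ⌈10555/711⌉ = 16 − 15 = 1
n=17: ⌈(18·650+155)/711⌉ − ⌈(17·650+155)/711⌉ = ⌈11855/711⌉ − ⌈11205/711⌉ = 17 − 16 = 1
n=18: ⌈(19·650+155)/711⌉ − ⌈(18·650+155)/711⌉ = ⌈12505/711⌉ − ⌈11855/711⌉ = 18 − 17 = 1
n=19: ⌈(20·650+155)/711⌉ − ⌈(19·650+155)/711⌉ = ⌈13155/711⌉ − ⌈12505/711⌉ = 19 − 18 = 1
n=20: ⌈(21·650+155)/711⌉ − ⌈(20·650+155)/711⌉ = ⌈13805/711⌉ − ⌈13155/711⌉ = 20 − 19 = 1
n=21: ⌈(22·650+155)/711⌉ − ⌈(21·650+155)/711⌉ = ⌈14455/711⌉ − ⌈13805/711⌉ = 21 − 20 = 1
n=22: ⌈(23·650+155)/711⌉ − ⌈(22·650+155)/711⌉ = ⌈15105/711⌉ − ⌈14455/711⌉ = 22 − 21 = 1
n=23: ⌈(24·650+155)/711⌉ − ⌈(23·650+155)/711⌉ = ⌈15755/711⌉ − ⌈15105/711⌉ = 23 − 22 = 1
n=24: ⌈(25·650+155)/711⌉ − ⌈(24·650+155)/711⌉ = ⌈16405/711⌉ − ⌈15755/711⌉ = 24 − 23 = 1
n=25: ⌈(26·650+155)/711⌉ − ⌈(25·650+155)/711⌉ = ⌈17055/711⌉ − ⌈16405/711⌉ = 24 − 24 = 0
n=26: ⌈(27·650+155)/711⌉ − ⌈(26·650+155)/711⌉ = ⌈17705/711⌉ − ⌈17055/711⌉ = 25 − 24 = 1
n=27: ⌈(28·650+155)/711⌉ − ⌈(27·650+155)/711⌉ = ⌈18355/711⌉ − ⌈17705/711⌉ = 26 − 25 = 1
n=28: ⌈(29·650+155)/711⌉ − ⌈(28·650+155)/711⌉ = ⌈19005/711⌉ − ⌈18355/711⌉ = 27 − 26 = 1
n=29: ⌈(30·650+155)/711⌉ − ⌈(29·650+155)/711⌉ = ⌈19655/711⌉ − ⌈19005/711⌉ = 28 − 27 = 1
n=30: ⌈(31·650+155)/711⌉ − ⌈(30·650+155)/711⌉ = ⌈20305/711⌉ − ⌈19655/711⌉ = 29 − 28 = 1
n=31: ⌈(32·650+155)/711⌉ − ⌈(31·650+155)/711⌉ = ⌈20955/711⌉ − ⌈20305/711⌉ = 30 − 29 = 1
n=32: ⌈(33·650+155)/711⌉ − ⌈(32·650+155)/711⌉ = ⌈21605/711⌉ − ⌈20955/711⌉ = 31 − 30 = 1
n=33: ⌈(34·650+155)/711⌉ − ⌈(33·650+155)/711⌉ = ⌈22255/711⌉ − ⌈21605/711⌉ = 32 − 31 = 1
n=34: ⌈(35·650+155)/711⌉ − ⌈(34·650+155)/711⌉ = ⌈22905/711⌉ − ⌈22255/711⌉ = 33 − 32 = 1
n=35: ⌈(36·650+155)/711⌉ − ⌈(35·650+155)/711⌉ = ⌈23555/711⌉ − ⌈22905/711⌉ = 34 − 33 = 1
n=36: ⌈(37·650+155)/711⌉ − ⌈(36·650+155)/711⌉ = ⌈24205/711⌉ − ⌈23555/711⌉ = 35 − 34 = 1
n=37: ⌈(38·650+155)/711⌉ − ⌈(37·650+155)/711⌉ = ⌈24855/711⌉ − ⌈24205/711⌉ = 35 − 35 = 0
n=38: ⌈(39·650+155)/711⌉ − ⌈(38·650+155)/711⌉ = ⌈25505/711⌉ − ⌈24855/711⌉ = 36 − 35 = 1
n=39: ⌈(40·650+155)/711⌉ − ⌈(39·650+155)/711⌉ = ⌈26155/711⌉ − ⌈25505/711⌉ = 37 − 36 = 1
n=40: ⌈(41·650+155)/711⌉ − ⌈(40·650+155)/711⌉ = ⌈26805/711⌉ − ⌈26155/711⌉ = 38 − 37 = 1
n=41: ⌈(42·650+155)/711⌉ − ⌈(41·650+155)/711⌉ = ⌈27455/711⌉ − ⌈26805/711⌉ = 39 − 38 = 1
n=42: ⌈(43·650+155)/711⌉ − ⌈(42·650+155)/711⌉ = ⌈28105/711⌉ − ⌈27455/711⌉ = 40 − 39 = 1
n=43: ⌈(44·650+155)/711⌉ − ⌈(43·650+155)/711⌉ = ⌈28755/711⌉ − ⌈28105/711⌉ = 41 − 40 = 1
n=44: ⌈(45·650+155)/711⌉ − ⌈(44·650+155)/711⌉ = ⌈29405/711⌉ − ⌈28755/711⌉ = 42 − 41 = 1
n=45: ⌈(46·650+155)/711⌉ − ⌈(45·650+155)/711⌉ = ⌈30055/711⌉ − ⌈29405/711⌉ = 43 − 42 = 1
n=46: ⌈(47·650+155)/711⌉ − ⌈(46·650+155)/711⌉ = ⌈30705/711⌉ − ⌈30055/711⌉ = 44 − 43 = 1
n=47: ⌈(48·650+155)/711⌉ − ⌈(47·650+155)/711⌉ = ⌈31355/711⌉ − ⌈30705/711⌉ = 45 − 44 = 1
n=48: ⌈(49·650+155)/711⌉ − ⌈(48·650+155)/711⌉ = ⌈32005/711⌉ − ⌈31355/711⌉ = 46 − 45 = 1
n=49: ⌈(50·650+155)/711⌉ − ⌈(49·650+155)/711⌉ = ⌈32655/711⌉ − ⌈32005/711⌉ = 46 − 46 = 0
n=50: ⌈(51·650+155)/711⌉ − ⌈(50·650+155)/711⌉ = ⌈33305/711⌉ − ⌈32655/711⌉ = 47 − 46 = 1
n=51: ⌈(52·650+155)/711⌉ − ⌈(51·650+155)/711⌉ = ⌈33955/711⌉ − ⌈33305/711⌉ = 48 − 47 = 1
n=52: ⌈(53·650+155)/711⌉ − ⌈(52·650+155)/711⌉ = ⌈34605/711⌉ − ⌈33955/711⌉ = 49 − 48 = 1
n=53: ⌈(54·650+155)/711⌉ − ⌈(53·650+155)/711⌉ = ⌈35255/711⌉ − ⌈34605/711⌉ = 50 − 49 = 1
n=54: ⌈(55·650+155)/711⌉ − ⌈(54·650+155)/711⌉ = ⌈35905/711⌉ − ⌈35255/711⌉ = 51 − 50 = 1
n=55: ⌈(56·650+155)/711⌉ − ⌈(55·650+155)/711⌉ = ⌈36555/711⌉ − ⌈35905/711⌉ = 52 − 51 = 1
n=56: ⌈(57·650+155)/711⌉ − ⌈(56·650+155)/711⌉ = ⌈37205/711⌉ − ⌈36555/711⌉ = 53 − 52 = 1
n=57: ⌈(58·650+155)/711⌉ − ⌈(57·650+155)/711⌉ = ⌈37855/711⌉ − ⌈37205/711⌉ = 54 − 53 = 1
n=58: ⌈(59·650+155)/711⌉ − ⌈(58·650+155)/711⌉ = ⌈38505/711⌉ − ⌈37855/711⌉ = 55 − 54 = 1
n=59: ⌈(60·650+155)/711⌉ − ⌈(59·650+155)/711⌉ = ⌈39155/711⌉ − ⌈38505/711⌉ = 56 − 55 = 1
n=60: ⌈(61·650+155)/711⌉ − ⌈(60·650+155)/711⌉ = ⌈39805/711⌉ − ⌈39155/711⌉ = 56 − 56 = 0
n=61: ⌈(62·650+155)/711⌉ − ⌈(61·650+155)/711⌉ = ⌈40455/711⌉ − ⌈39805/711⌉ = 57 − 56 = 1
n=62: ⌈(63·650+155)/711⌉ − ⌈(62·650+155)/711⌉ = ⌈41105/711⌉ − ⌈40455/711⌉ = 58 − 57 = 1
n=63: ⌈(64·650+155)/711⌉ − ⌈(63·650+155)/711⌉ = ⌈41755/711⌉ − ⌈41105/711⌉ = 59 − 58 = 1
n=64: ⌈(65·650+155)/711⌉ − ⌈(64·650+155)/711⌉ = ⌈42405/711⌉ − ⌈41755/711⌉ = 60 − 59 = 1
n=65: ⌈(66·650+155)/711⌉ − ⌈(65·650+155)/711⌉ = ⌈43055/711⌉ − ⌈42405/711⌉ = 61 − 60 = 1
n=66: ⌈(67·650+155)/711⌉ − ⌈(66·650+155)/711⌉ = ⌈43705/711⌉ − ⌈43055/711⌉ = 62 − 61 = 1
n=67: ⌈(68·650+155)/711⌉ − ⌈(67·650+155)/711⌉ = ⌈44355/711⌉ − ⌈43705/711⌉ = 63 − 62 = 1
n=68: ⌈(69·650+155)/711⌉ − ⌈(68·650+155)/711⌉ = ⌈45005/711⌉ − ⌈44355/711⌉ = 64 − 63 = 1
n=69: ⌈(70·650+155)/711⌉ − ⌈(69·650+155)/711⌉ = ⌈45655/711⌉ − ⌈45005/711⌉ = 65 − 64 = 1
n=70: ⌈(71·650+155)/711⌉ − ⌈(70·650+155)/711⌉ = ⌈46305/711⌉ − ⌈45655/711⌉ = 66 − 65 = 1
n=71: ⌈(72·650+155)/711⌉ − ⌈(71·650+155)/711⌉ = ⌈46955/711⌉ − ⌈46305/711⌉ = 67 − 66 = 1
n=72: ⌈(73·650+155)/711⌉ − ⌈(72·650+155)/711⌉ = ⌈47605/711⌉ − ⌈46955/711⌉ = 67 − 67 = 0
n=73: ⌈(74·650+155)/711⌉ − ⌈(73·650+155)/711⌉ = ⌈48255/711⌉ − ⌈47605/711⌉ = 68 − 67 = 1
n=74: ⌈(75·650+155)/711⌉ − ⌈(74·650+155)/711⌉ = ⌈48905/711⌉ − ⌈48255/711⌉ = 69 − 68 = 1
n=75: ⌈(76·650+155)/711⌉ − ⌈(75·650+155)/711⌉ = ⌈49555/711⌉ − ⌈48905/711⌉ = 70 − 69 = 1
n=76: ⌈(77·650+155)/711⌉ − ⌈(76·650+155)/711⌉ = ⌈50205/711⌉ − ⌈49555/711⌉ = 71 − 70 = 1
n=77: ⌈(78·650+155)/711⌉ − ⌈(77·650+155)/711⌉ = ⌈50855/711⌉ − ⌈50205/711⌉ = 72 − 71 = 1
n=78: ⌈(79·650+155)/711⌉ − ⌈(78·650+155)/711⌉ = ⌈51505/711⌉ − ⌈50855/711⌉ = 73 − 72 = 1
n=79: ⌈(80·650+155)/711⌉ − ⌈(79·650+155)/711⌉ = ⌈52155/711⌉ − ⌈51505/711⌉ = 74 − 73 = 1
n=80: ⌈(81·650+155)/711⌉ − ⌈(80·650+155)/711⌉ = ⌈52805/711⌉ − ⌈52155/711⌉ = 75 − 74 = 1
n=81: ⌈(82·650+155)/711⌉ − ⌈(81·650+155)/711⌉ = ⌈53455/711⌉ − ⌈52805/711⌉ = 76 − 75 = 1
n=82: ⌈(83·650+155)/711⌉ − ⌈(82·650+155)/711⌉ = ⌈54105/711⌉ − ⌈53455/711⌉ = 77 − 76 = 1
n=83: ⌈(84·650+155)/711⌉ − ⌈(83·650+155)/711⌉ = ⌈54755/711⌉ − ⌈54105/711⌉ = 78 − 77 = 1
n=84: ⌈(85·650+155)/711⌉ − ⌈(84·650+155)/711⌉ = ⌈55405/711⌉ − ⌈54755/711⌉ = 78 − 78 = 0
n=85: ⌈(86·650+155)/711⌉ − ⌈(85·650+155)/711⌉ = ⌈56055/711⌉ − ⌈55405/711⌉ = 79 − 78 = 1
n=86: ⌈(87·650+155)/711⌉ − ⌈(86·650+155)/711⌉ = ⌈56705/711⌉ − ⌈56055/711⌉ = 80 − 79 = 1
n=87: ⌈(88·650+155)/711⌉ − ⌈(87·650+155)/711⌉ = ⌈57355/711⌉ − ⌈56705/711⌉ = 81 − 80 = 1
n=88: ⌈(89·650+155)/711⌉ − ⌈(88·650+155)/711⌉ = ⌈58005/711⌉ − ⌈57355/711⌉ = 82 − 81 = 1

11011111111111011111111110111111111110111111111110111111111101111111111101111111111101111


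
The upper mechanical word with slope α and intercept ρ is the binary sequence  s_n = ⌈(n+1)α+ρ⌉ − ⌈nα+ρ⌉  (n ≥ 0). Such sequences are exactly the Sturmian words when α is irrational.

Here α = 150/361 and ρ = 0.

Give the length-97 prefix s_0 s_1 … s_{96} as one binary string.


n=0: ⌈(1·150)/361⌉ − ⌈(0·150)/361⌉ = ⌈150/361⌉ − ⌈0/361⌉ = 1 − 0 = 1
n=1: ⌈(2·150)/361⌉ − ⌈(1·150)/361⌉ = ⌈300/361⌉ − ⌈150/361⌉ = 1 − 1 = 0
n=2: ⌈(3·150)/361⌉ − ⌈(2·150)/361⌉ = ⌈450/361⌉ − ⌈300/361⌉ = 2 − 1 = 1
n=3: ⌈(4·150)/361⌉ − ⌈(3·150)/361⌉ = ⌈600/361⌉ − ⌈450/361⌉ = 2 − 2 = 0
n=4: ⌈(5·150)/361⌉ − ⌈(4·150)/361⌉ = ⌈750/361⌉ − ⌈600/361⌉ = 3 − 2 = 1
n=5: ⌈(6·150)/361⌉ − ⌈(5·150)/361⌉ = ⌈900/361⌉ − ⌈750/361⌉ = 3 − 3 = 0
n=6: ⌈(7·150)/361⌉ − ⌈(6·150)/361⌉ = ⌈1050/361⌉ − ⌈900/361⌉ = 3 − 3 = 0
n=7: ⌈(8·150)/361⌉ − ⌈(7·150)/361⌉ = ⌈1200/361⌉ − ⌈1050/361⌉ = 4 − 3 = 1
n=8: ⌈(9·150)/361⌉ − ⌈(8·150)/361⌉ = ⌈1350/361⌉ − ⌈1200/361⌉ = 4 − 4 = 0
n=9: ⌈(10·150)/361⌉ − ⌈(9·150)/361⌉ = ⌈1500/361⌉ − ⌈1350/361⌉ = 5 − 4 = 1
n=10: ⌈(11·150)/361⌉ − ⌈(10·150)/361⌉ = ⌈1650/361⌉ − ⌈1500/361⌉ = 5 − 5 = 0
n=11: ⌈(12·150)/361⌉ − ⌈(11·150)/361⌉ = ⌈1800/361⌉ − ⌈1650/361⌉ = 5 − 5 = 0
n=12: ⌈(13·150)/361⌉ − ⌈(12·150)/361⌉ = ⌈1950/361⌉ − ⌈1800/361⌉ = 6 − 5 = 1
n=13: ⌈(14·150)/361⌉ − ⌈(13·150)/361⌉ = ⌈2100/361⌉ − ⌈1950/361⌉ = 6 − 6 = 0
n=14: ⌈(15·150)/361⌉ − ⌈(14·150)/361⌉ = ⌈2250/361⌉ − ⌈2100/361⌉ = 7 − 6 = 1
n=15: ⌈(16·150)/361⌉ − ⌈(15·150)/361⌉ = ⌈2400/361⌉ − ⌈2250/361⌉ = 7 − 7 = 0
n=16: ⌈(17·150)/361⌉ − ⌈(16·150)/361⌉ = ⌈2550/361⌉ − ⌈2400/361⌉ = 8 − 7 = 1
n=17: ⌈(18·150)/361⌉ − ⌈(17·150)/361⌉ = ⌈2700/361⌉ − ⌈2550/361⌉ = 8 − 8 = 0
n=18: ⌈(19·150)/361⌉ − ⌈(18·150)/361⌉ = ⌈2850/361⌉ − ⌈2700/361⌉ = 8 − 8 = 0
n=19: ⌈(20·150)/361⌉ − ⌈(19·150)/361⌉ = ⌈3000/361⌉ − ⌈2850/361⌉ = 9 − 8 = 1
n=20: ⌈(21·150)/361⌉ − ⌈(20·150)/361⌉ = ⌈3150/361⌉ − ⌈3000/361⌉ = 9 − 9 = 0
n=21: ⌈(22·150)/361⌉ − ⌈(21·150)/361⌉ = ⌈3300/361⌉ − ⌈3150/361⌉ = 10 − 9 = 1
n=22: ⌈(23·150)/361⌉ − ⌈(22·150)/361⌉ = ⌈3450/361⌉ − ⌈3300/361⌉ = 10 − 10 = 0
n=23: ⌈(24·150)/361⌉ − ⌈(23·150)/361⌉ = ⌈3600/361⌉ − ⌈3450/361⌉ = 10 − 10 = 0
n=24: ⌈(25·150)/361⌉ − ⌈(24·150)/361⌉ = ⌈3750/361⌉ − ⌈3600/361⌉ = 11 − 10 = 1
n=25: ⌈(26·150)/361⌉ − ⌈(25·150)/361⌉ = ⌈3900/361⌉ − ⌈3750/361⌉ = 11 − 11 = 0
n=26: ⌈(27·150)/361⌉ − ⌈(26·150)/361⌉ = ⌈4050/361⌉ − ⌈3900/361⌉ = 12 − 11 = 1
n=27: ⌈(28·150)/361⌉ − ⌈(27·150)/361⌉ = ⌈4200/361⌉ − ⌈4050/361⌉ = 12 − 12 = 0
n=28: ⌈(29·150)/361⌉ − ⌈(28·150)/361⌉ = ⌈4350/361⌉ − ⌈4200/361⌉ = 13 − 12 = 1
n=29: ⌈(30·150)/361⌉ − ⌈(29·150)/361⌉ = ⌈4500/361⌉ − ⌈4350/361⌉ = 13 − 13 = 0
n=30: ⌈(31·150)/361⌉ − ⌈(30·150)/361⌉ = ⌈4650/361⌉ − ⌈4500/361⌉ = 13 − 13 = 0
n=31: ⌈(32·150)/361⌉ − ⌈(31·150)/361⌉ = ⌈4800/361⌉ − ⌈4650/361⌉ = 14 − 13 = 1
n=32: ⌈(33·150)/361⌉ − ⌈(32·150)/361⌉ = ⌈4950/361⌉ − ⌈4800/361⌉ = 14 − 14 = 0
n=33: ⌈(34·150)/361⌉ − ⌈(33·150)/361⌉ = ⌈5100/361⌉ − ⌈4950/361⌉ = 15 − 14 = 1
n=34: ⌈(35·150)/361⌉ − ⌈(34·150)/361⌉ = ⌈5250/361⌉ − ⌈5100/361⌉ = 15 − 15 = 0
n=35: ⌈(36·150)/361⌉ − ⌈(35·150)/361⌉ = ⌈5400/361⌉ − ⌈5250/361⌉ = 15 − 15 = 0
n=36: ⌈(37·150)/361⌉ − ⌈(36·150)/361⌉ = ⌈5550/361⌉ − ⌈5400/361⌉ = 16 − 15 = 1
n=37: ⌈(38·150)/361⌉ − ⌈(37·150)/361⌉ = ⌈5700/361⌉ − ⌈5550/361⌉ = 16 − 16 = 0
n=38: ⌈(39·150)/361⌉ − ⌈(38·150)/361⌉ = ⌈5850/361⌉ − ⌈5700/361⌉ = 17 − 16 = 1
n=39: ⌈(40·150)/361⌉ − ⌈(39·150)/361⌉ = ⌈6000/361⌉ − ⌈5850/361⌉ = 17 − 17 = 0
n=40: ⌈(41·150)/361⌉ − ⌈(40·150)/361⌉ = ⌈6150/361⌉ − ⌈6000/361⌉ = 18 − 17 = 1
n=41: ⌈(42·150)/361⌉ − ⌈(41·150)/361⌉ = ⌈6300/361⌉ − ⌈6150/361⌉ = 18 − 18 = 0
n=42: ⌈(43·150)/361⌉ − ⌈(42·150)/361⌉ = ⌈6450/361⌉ − ⌈6300/361⌉ = 18 − 18 = 0
n=43: ⌈(44·150)/361⌉ − ⌈(43·150)/361⌉ = ⌈6600/361⌉ − ⌈6450/361⌉ = 19 − 18 = 1
n=44: ⌈(45·150)/361⌉ − ⌈(44·150)/361⌉ = ⌈6750/361⌉ − ⌈6600/361⌉ = 19 − 19 = 0
n=45: ⌈(46·150)/361⌉ − ⌈(45·150)/361⌉ = ⌈6900/361⌉ − ⌈6750/361⌉ = 20 − 19 = 1
n=46: ⌈(47·150)/361⌉ − ⌈(46·150)/361⌉ = ⌈7050/361⌉ − ⌈6900/361⌉ = 20 − 20 = 0
n=47: ⌈(48·150)/361⌉ − ⌈(47·150)/361⌉ = ⌈7200/361⌉ − ⌈7050/361⌉ = 20 − 20 = 0
n=48: ⌈(49·150)/361⌉ − ⌈(48·150)/361⌉ = ⌈7350/361⌉ − ⌈7200/361⌉ = 21 − 20 = 1
n=49: ⌈(50·150)/361⌉ − ⌈(49·150)/361⌉ = ⌈7500/361⌉ − ⌈7350/361⌉ = 21 − 21 = 0
n=50: ⌈(51·150)/361⌉ − ⌈(50·150)/361⌉ = ⌈7650/361⌉ − ⌈7500/361⌉ = 22 − 21 = 1
n=51: ⌈(52·150)/361⌉ − ⌈(51·150)/361⌉ = ⌈7800/361⌉ − ⌈7650/361⌉ = 22 − 22 = 0
n=52: ⌈(53·150)/361⌉ − ⌈(52·150)/361⌉ = ⌈7950/361⌉ − ⌈7800/361⌉ = 23 − 22 = 1
n=53: ⌈(54·150)/361⌉ − ⌈(53·150)/361⌉ = ⌈8100/361⌉ − ⌈7950/361⌉ = 23 − 23 = 0
n=54: ⌈(55·150)/361⌉ − ⌈(54·150)/361⌉ = ⌈8250/361⌉ − ⌈8100/361⌉ = 23 − 23 = 0
n=55: ⌈(56·150)/361⌉ − ⌈(55·150)/361⌉ = ⌈8400/361⌉ − ⌈8250/361⌉ = 24 − 23 = 1
n=56: ⌈(57·150)/361⌉ − ⌈(56·150)/361⌉ = ⌈8550/361⌉ − ⌈8400/361⌉ = 24 − 24 = 0
n=57: ⌈(58·150)/361⌉ − ⌈(57·150)/361⌉ = ⌈8700/361⌉ − ⌈8550/361⌉ = 25 − 24 = 1
n=58: ⌈(59·150)/361⌉ − ⌈(58·150)/361⌉ = ⌈8850/361⌉ − ⌈8700/361⌉ = 25 − 25 = 0
n=59: ⌈(60·150)/361⌉ − ⌈(59·150)/361⌉ = ⌈9000/361⌉ − ⌈8850/361⌉ = 25 − 25 = 0
n=60: ⌈(61·150)/361⌉ − ⌈(60·150)/361⌉ = ⌈9150/361⌉ − ⌈9000/361⌉ = 26 − 25 = 1
n=61: ⌈(62·150)/361⌉ − ⌈(61·150)/361⌉ = ⌈9300/361⌉ − ⌈9150/361⌉ = 26 − 26 = 0
n=62: ⌈(63·150)/361⌉ − ⌈(62·150)/361⌉ = ⌈9450/361⌉ − ⌈9300/361⌉ = 27 − 26 = 1
n=63: ⌈(64·150)/361⌉ − ⌈(63·150)/361⌉ = ⌈9600/361⌉ − ⌈9450/361⌉ = 27 − 27 = 0
n=64: ⌈(65·150)/361⌉ − ⌈(64·150)/361⌉ = ⌈9750/361⌉ − ⌈9600/361⌉ = 28 − 27 = 1
n=65: ⌈(66·150)/361⌉ − ⌈(65·150)/361⌉ = ⌈9900/361⌉ − ⌈9750/361⌉ = 28 − 28 = 0
n=66: ⌈(67·150)/361⌉ − ⌈(66·150)/361⌉ = ⌈10050/361⌉ − ⌈9900/361⌉ = 28 − 28 = 0
n=67: ⌈(68·150)/361⌉ − ⌈(67·150)/361⌉ = ⌈10200/361⌉ − ⌈10050/361⌉ = 29 − 28 = 1
n=68: ⌈(69·150)/361⌉ − ⌈(68·150)/361⌉ = ⌈10350/361⌉ − ⌈10200/361⌉ = 29 − 29 = 0
n=69: ⌈(70·150)/361⌉ − ⌈(69·150)/361⌉ = ⌈10500/361⌉ − ⌈10350/361⌉ = 30 − 29 = 1
n=70: ⌈(71·150)/361⌉ − ⌈(70·150)/361⌉ = ⌈10650/361⌉ − ⌈10500/361⌉ = 30 − 30 = 0
n=71: ⌈(72·150)/361⌉ − ⌈(71·150)/361⌉ = ⌈10800/361⌉ − ⌈10650/361⌉ = 30 − 30 = 0
n=72: ⌈(73·150)/361⌉ − ⌈(72·150)/361⌉ = ⌈10950/361⌉ − ⌈10800/361⌉ = 31 − 30 = 1
n=73: ⌈(74·150)/361⌉ − ⌈(73·150)/361⌉ = ⌈11100/361⌉ − ⌈10950/361⌉ = 31 − 31 = 0
n=74: ⌈(75·150)/361⌉ − ⌈(74·150)/361⌉ = ⌈11250/361⌉ − ⌈11100/361⌉ = 32 − 31 = 1
n=75: ⌈(76·150)/361⌉ − ⌈(75·150)/361⌉ = ⌈11400/361⌉ − ⌈11250/361⌉ = 32 − 32 = 0
n=76: ⌈(77·150)/361⌉ − ⌈(76·150)/361⌉ = ⌈11550/361⌉ − ⌈11400/361⌉ = 32 − 32 = 0
n=77: ⌈(78·150)/361⌉ − ⌈(77·150)/361⌉ = ⌈11700/361⌉ − ⌈11550/361⌉ = 33 − 32 = 1
n=78: ⌈(79·150)/361⌉ − ⌈(78·150)/361⌉ = ⌈11850/361⌉ − ⌈11700/361⌉ = 33 − 33 = 0
n=79: ⌈(80·150)/361⌉ − ⌈(79·150)/361⌉ = ⌈12000/361⌉ − ⌈11850/361⌉ = 34 − 33 = 1
n=80: ⌈(81·150)/361⌉ − ⌈(80·150)/361⌉ = ⌈12150/361⌉ − ⌈12000/361⌉ = 34 − 34 = 0
n=81: ⌈(82·150)/361⌉ − ⌈(81·150)/361⌉ = ⌈12300/361⌉ − ⌈12150/361⌉ = 35 − 34 = 1
n=82: ⌈(83·150)/361⌉ − ⌈(82·150)/361⌉ = ⌈12450/361⌉ − ⌈12300/361⌉ = 35 − 35 = 0
n=83: ⌈(84·150)/361⌉ − ⌈(83·150)/361⌉ = ⌈12600/361⌉ − ⌈12450/361⌉ = 35 − 35 = 0
n=84: ⌈(85·150)/361⌉ − ⌈(84·150)/361⌉ = ⌈12750/361⌉ − ⌈12600/361⌉ = 36 − 35 = 1
n=85: ⌈(86·150)/361⌉ − ⌈(85·150)/361⌉ = ⌈12900/361⌉ − ⌈12750/361⌉ = 36 − 36 = 0
n=86: ⌈(87·150)/361⌉ − ⌈(86·150)/361⌉ = ⌈13050/361⌉ − ⌈12900/361⌉ = 37 − 36 = 1
n=87: ⌈(88·150)/361⌉ − ⌈(87·150)/361⌉ = ⌈13200/361⌉ − ⌈13050/361⌉ = 37 − 37 = 0
n=88: ⌈(89·150)/361⌉ − ⌈(88·150)/361⌉ = ⌈13350/361⌉ − ⌈13200/361⌉ = 37 − 37 = 0
n=89: ⌈(90·150)/361⌉ − ⌈(89·150)/361⌉ = ⌈13500/361⌉ − ⌈13350/361⌉ = 38 − 37 = 1
n=90: ⌈(91·150)/361⌉ − ⌈(90·150)/361⌉ = ⌈13650/361⌉ − ⌈13500/361⌉ = 38 − 38 = 0
n=91: ⌈(92·150)/361⌉ − ⌈(91·150)/361⌉ = ⌈13800/361⌉ − ⌈13650/361⌉ = 39 − 38 = 1
n=92: ⌈(93·150)/361⌉ − ⌈(92·150)/361⌉ = ⌈13950/361⌉ − ⌈13800/361⌉ = 39 − 39 = 0
n=93: ⌈(94·150)/361⌉ − ⌈(93·150)/361⌉ = ⌈14100/361⌉ − ⌈13950/361⌉ = 40 − 39 = 1
n=94: ⌈(95·150)/361⌉ − ⌈(94·150)/361⌉ = ⌈14250/361⌉ − ⌈14100/361⌉ = 40 − 40 = 0
n=95: ⌈(96·150)/361⌉ − ⌈(95·150)/361⌉ = ⌈14400/361⌉ − ⌈14250/361⌉ = 40 − 40 = 0
n=96: ⌈(97·150)/361⌉ − ⌈(96·150)/361⌉ = ⌈14550/361⌉ − ⌈14400/361⌉ = 41 − 40 = 1

1010100101001010100101001010100101001010100101001010100101001010100101001010010101001010010101001


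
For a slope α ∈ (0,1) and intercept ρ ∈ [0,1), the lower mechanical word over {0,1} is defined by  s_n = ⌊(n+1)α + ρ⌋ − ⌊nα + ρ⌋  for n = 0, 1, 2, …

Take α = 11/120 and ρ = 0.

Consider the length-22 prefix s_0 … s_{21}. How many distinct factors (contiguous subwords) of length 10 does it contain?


t_n = ⌊(n·11)/120⌋ for n = 0 … 22:
  n=0…9: ⌊0/120⌋=0 ⌊11/120⌋=0 ⌊22/120⌋=0 ⌊33/120⌋=0 ⌊44/120⌋=0 ⌊55/120⌋=0 ⌊66/120⌋=0 ⌊77/120⌋=0 ⌊88/120⌋=0 ⌊99/120⌋=0
  n=10…19: ⌊110/120⌋=0 ⌊121/120⌋=1 ⌊132/120⌋=1 ⌊143/120⌋=1 ⌊154/120⌋=1 ⌊165/120⌋=1 ⌊176/120⌋=1 ⌊187/120⌋=1 ⌊198/120⌋=1 ⌊209/120⌋=1
  n=20…22: ⌊220/120⌋=1 ⌊231/120⌋=1 ⌊242/120⌋=2
s_n = t_(n+1) − t_n for n = 0 … 21 gives
prefix = 0000000000100000000001
slide a length-10 window over [0..9] … [12..21] (13 windows); first occurrence of each distinct factor:
  [  0..  9] 0000000000
  [  1.. 10] 0000000001
  [  2.. 11] 0000000010
  [  3.. 12] 0000000100
  [  4.. 13] 0000001000
  [  5.. 14] 0000010000
  [  6.. 15] 0000100000
  [  7.. 16] 0001000000
  [  8.. 17] 0010000000
  [  9.. 18] 0100000000
  [ 10.. 19] 1000000000
  (the other 2 windows repeat one of these)
distinct factors: {0000000000, 0000000001, 0000000010, 0000000100, 0000001000, 0000010000, 0000100000, 0001000000, 0010000000, 0100000000, 1000000000}
count = 11  (Sturmian bound for length 10 is 11)

11


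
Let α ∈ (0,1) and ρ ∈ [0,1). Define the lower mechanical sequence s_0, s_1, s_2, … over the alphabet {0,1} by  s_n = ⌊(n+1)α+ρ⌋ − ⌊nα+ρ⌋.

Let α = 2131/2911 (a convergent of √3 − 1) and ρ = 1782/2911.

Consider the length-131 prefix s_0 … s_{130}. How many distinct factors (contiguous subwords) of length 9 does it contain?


10

t_n = ⌊(n·2131+1782)/2911⌋ for n = 0 … 131:
  n=0…9: ⌊1782/2911⌋=0 ⌊3913/2911⌋=1 ⌊6044/2911⌋=2 ⌊8175/2911⌋=2 ⌊10306/2911⌋=3 ⌊12437/2911⌋=4 ⌊14568/2911⌋=5 ⌊16699/2911⌋=5 ⌊18830/2911⌋=6 ⌊20961/2911⌋=7
  n=10…19: ⌊23092/2911⌋=7 ⌊25223/2911⌋=8 ⌊27354/2911⌋=9 ⌊29485/2911⌋=10 ⌊31616/2911⌋=10 ⌊33747/2911⌋=11 ⌊35878/2911⌋=12 ⌊38009/2911⌋=13 ⌊40140/2911⌋=13 ⌊42271/2911⌋=14
  n=20…29: ⌊44402/2911⌋=15 ⌊46533/2911⌋=15 ⌊48664/2911⌋=16 ⌊50795/2911⌋=17 ⌊52926/2911⌋=18 ⌊55057/2911⌋=18 ⌊57188/2911⌋=19 ⌊59319/2911⌋=20 ⌊61450/2911⌋=21 ⌊63581/2911⌋=21
  n=30…39: ⌊65712/2911⌋=22 ⌊67843/2911⌋=23 ⌊69974/2911⌋=24 ⌊72105/2911⌋=24 ⌊74236/2911⌋=25 ⌊76367/2911⌋=26 ⌊78498/2911⌋=26 ⌊80629/2911⌋=27 ⌊82760/2911⌋=28 ⌊84891/2911⌋=29
  n=40…49: ⌊87022/2911⌋=29 ⌊89153/2911⌋=30 ⌊91284/2911⌋=31 ⌊93415/2911⌋=32 ⌊95546/2911⌋=32 ⌊97677/2911⌋=33 ⌊99808/2911⌋=34 ⌊101939/2911⌋=35 ⌊104070/2911⌋=35 ⌊106201/2911⌋=36
  n=50…59: ⌊108332/2911⌋=37 ⌊110463/2911⌋=37 ⌊112594/2911⌋=38 ⌊114725/2911⌋=39 ⌊116856/2911⌋=40 ⌊118987/2911⌋=40 ⌊121118/2911⌋=41 ⌊123249/2911⌋=42 ⌊125380/2911⌋=43 ⌊127511/2911⌋=43
  n=60…69: ⌊129642/2911⌋=44 ⌊131773/2911⌋=45 ⌊133904/2911⌋=45 ⌊136035/2911⌋=46 ⌊138166/2911⌋=47 ⌊140297/2911⌋=48 ⌊142428/2911⌋=48 ⌊144559/2911⌋=49 ⌊146690/2911⌋=50 ⌊148821/2911⌋=51
  n=70…79: ⌊150952/2911⌋=51 ⌊153083/2911⌋=52 ⌊155214/2911⌋=53 ⌊157345/2911⌋=54 ⌊159476/2911⌋=54 ⌊161607/2911⌋=55 ⌊163738/2911⌋=56 ⌊165869/2911⌋=56 ⌊168000/2911⌋=57 ⌊170131/2911⌋=58
  n=80…89: ⌊172262/2911⌋=59 ⌊174393/2911⌋=59 ⌊176524/2911⌋=60 ⌊178655/2911⌋=61 ⌊180786/2911⌋=62 ⌊182917/2911⌋=62 ⌊185048/2911⌋=63 ⌊187179/2911⌋=64 ⌊189310/2911⌋=65 ⌊191441/2911⌋=65
  n=90…99: ⌊193572/2911⌋=66 ⌊195703/2911⌋=67 ⌊197834/2911⌋=67 ⌊199965/2911⌋=68 ⌊202096/2911⌋=69 ⌊204227/2911⌋=70 ⌊206358/2911⌋=70 ⌊208489/2911⌋=71 ⌊210620/2911⌋=72 ⌊212751/2911⌋=73
  n=100…109: ⌊214882/2911⌋=73 ⌊217013/2911⌋=74 ⌊219144/2911⌋=75 ⌊221275/2911⌋=76 ⌊223406/2911⌋=76 ⌊225537/2911⌋=77 ⌊227668/2911⌋=78 ⌊229799/2911⌋=78 ⌊231930/2911⌋=79 ⌊234061/2911⌋=80
  n=110…119: ⌊236192/2911⌋=81 ⌊238323/2911⌋=81 ⌊240454/2911⌋=82 ⌊242585/2911⌋=83 ⌊244716/2911⌋=84 ⌊246847/2911⌋=84 ⌊248978/2911⌋=85 ⌊251109/2911⌋=86 ⌊253240/2911⌋=86 ⌊255371/2911⌋=87
  n=120…129: ⌊257502/2911⌋=88 ⌊259633/2911⌋=89 ⌊261764/2911⌋=89 ⌊263895/2911⌋=90 ⌊266026/2911⌋=91 ⌊268157/2911⌋=92 ⌊270288/2911⌋=92 ⌊272419/2911⌋=93 ⌊274550/2911⌋=94 ⌊276681/2911⌋=95
  n=130…131: ⌊278812/2911⌋=95 ⌊280943/2911⌋=96
s_n = t_(n+1) − t_n for n = 0 … 130 gives
prefix = 11011101101110111011011101110111011011101110111011011101110110111011101110110111011101110110111011101110110111011101101110111011101
slide a length-9 window over [0..8] … [122..130] (123 windows); first occurrence of each distinct factor:
  [  0..  8] 110111011
  [  1..  9] 101110110
  [  2.. 10] 011101101
  [  3.. 11] 111011011
  [  4.. 12] 110110111
  [  5.. 13] 101101110
  [  6.. 14] 011011101
  [  8.. 16] 101110111
  [  9.. 17] 011101110
  [ 10.. 18] 111011101
  (the other 113 windows repeat one of these)
distinct factors: {011011101, 011101101, 011101110, 101101110, 101110110, 101110111, 110110111, 110111011, 111011011, 111011101}
count = 10  (Sturmian bound for length 9 is 10)


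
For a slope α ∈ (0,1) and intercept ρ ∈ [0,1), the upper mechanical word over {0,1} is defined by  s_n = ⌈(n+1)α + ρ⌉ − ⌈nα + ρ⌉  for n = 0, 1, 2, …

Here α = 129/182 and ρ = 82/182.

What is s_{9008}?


(n+1)α + ρ = (9009·129 + 82) / 182 = 1162243/182
nα + ρ     = (9008·129 + 82) / 182 = 1162114/182
⌈1162243/182⌉ = 6386,  ⌈1162114/182⌉ = 6386
s_{9008} = 6386 − 6386 = 0

0


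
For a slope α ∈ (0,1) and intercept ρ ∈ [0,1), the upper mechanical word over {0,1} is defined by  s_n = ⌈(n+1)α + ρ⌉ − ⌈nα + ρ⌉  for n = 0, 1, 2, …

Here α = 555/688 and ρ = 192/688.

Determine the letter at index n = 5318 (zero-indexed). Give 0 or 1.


1

(n+1)α + ρ = (5319·555 + 192) / 688 = 2952237/688
nα + ρ     = (5318·555 + 192) / 688 = 2951682/688
⌈2952237/688⌉ = 4292,  ⌈2951682/688⌉ = 4291
s_{5318} = 4292 − 4291 = 1


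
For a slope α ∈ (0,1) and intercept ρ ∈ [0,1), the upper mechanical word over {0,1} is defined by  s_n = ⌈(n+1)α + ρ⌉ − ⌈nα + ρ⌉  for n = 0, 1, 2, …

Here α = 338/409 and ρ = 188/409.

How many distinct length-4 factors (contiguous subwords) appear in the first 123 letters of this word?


t_n = ⌈(n·338+188)/409⌉ for n = 0 … 123:
  n=0…9: ⌈188/409⌉=1 ⌈526/409⌉=2 ⌈864/409⌉=3 ⌈1202/409⌉=3 ⌈1540/409⌉=4 ⌈1878/409⌉=5 ⌈2216/409⌉=6 ⌈2554/409⌉=7 ⌈2892/409⌉=8 ⌈3230/409⌉=8
  n=10…19: ⌈3568/409⌉=9 ⌈3906/409⌉=10 ⌈4244/409⌉=11 ⌈4582/409⌉=12 ⌈4920/409⌉=13 ⌈5258/409⌉=13 ⌈5596/409⌉=14 ⌈5934/409⌉=15 ⌈6272/409⌉=16 ⌈6610/409⌉=17
  n=20…29: ⌈6948/409⌉=17 ⌈7286/409⌉=18 ⌈7624/409⌉=19 ⌈7962/409⌉=20 ⌈8300/409⌉=21 ⌈8638/409⌉=22 ⌈8976/409⌉=22 ⌈9314/409⌉=23 ⌈9652/409⌉=24 ⌈9990/409⌉=25
  n=30…39: ⌈10328/409⌉=26 ⌈10666/409⌉=27 ⌈11004/409⌉=27 ⌈11342/409⌉=28 ⌈11680/409⌉=29 ⌈12018/409⌉=30 ⌈12356/409⌉=31 ⌈12694/409⌉=32 ⌈13032/409⌉=32 ⌈13370/409⌉=33
  n=40…49: ⌈13708/409⌉=34 ⌈14046/409⌉=35 ⌈14384/409⌉=36 ⌈14722/409⌉=36 ⌈15060/409⌉=37 ⌈15398/409⌉=38 ⌈15736/409⌉=39 ⌈16074/409⌉=40 ⌈16412/409⌉=41 ⌈16750/409⌉=41
  n=50…59: ⌈17088/409⌉=42 ⌈17426/409⌉=43 ⌈17764/409⌉=44 ⌈18102/409⌉=45 ⌈18440/409⌉=46 ⌈18778/409⌉=46 ⌈19116/409⌉=47 ⌈19454/409⌉=48 ⌈19792/409⌉=49 ⌈20130/409⌉=50
  n=60…69: ⌈20468/409⌉=51 ⌈20806/409⌉=51 ⌈21144/409⌉=52 ⌈21482/409⌉=53 ⌈21820/409⌉=54 ⌈22158/409⌉=55 ⌈22496/409⌉=56 ⌈22834/409⌉=56 ⌈23172/409⌉=57 ⌈23510/409⌉=58
  n=70…79: ⌈23848/409⌉=59 ⌈24186/409⌉=60 ⌈24524/409⌉=60 ⌈24862/409⌉=61 ⌈25200/409⌉=62 ⌈25538/409⌉=63 ⌈25876/409⌉=64 ⌈26214/409⌉=65 ⌈26552/409⌉=65 ⌈26890/409⌉=66
  n=80…89: ⌈27228/409⌉=67 ⌈27566/409⌉=68 ⌈27904/409⌉=69 ⌈28242/409⌉=70 ⌈28580/409⌉=70 ⌈28918/409⌉=71 ⌈29256/409⌉=72 ⌈29594/409⌉=73 ⌈29932/409⌉=74 ⌈30270/409⌉=75
  n=90…99: ⌈30608/409⌉=75 ⌈30946/409⌉=76 ⌈31284/409⌉=77 ⌈31622/409⌉=78 ⌈31960/409⌉=79 ⌈32298/409⌉=79 ⌈32636/409⌉=80 ⌈32974/409⌉=81 ⌈33312/409⌉=82 ⌈33650/409⌉=83
  n=100…109: ⌈33988/409⌉=84 ⌈34326/409⌉=84 ⌈34664/409⌉=85 ⌈35002/409⌉=86 ⌈35340/409⌉=87 ⌈35678/409⌉=88 ⌈36016/409⌉=89 ⌈36354/409⌉=89 ⌈36692/409⌉=90 ⌈37030/409⌉=91
  n=110…119: ⌈37368/409⌉=92 ⌈37706/409⌉=93 ⌈38044/409⌉=94 ⌈38382/409⌉=94 ⌈38720/409⌉=95 ⌈39058/409⌉=96 ⌈39396/409⌉=97 ⌈39734/409⌉=98 ⌈40072/409⌉=98 ⌈40410/409⌉=99
  n=120…123: ⌈40748/409⌉=100 ⌈41086/409⌉=101 ⌈41424/409⌉=102 ⌈41762/409⌉=103
s_n = t_(n+1) − t_n for n = 0 … 122 gives
prefix = 110111110111110111101111101111101111101111011111011111011111011111011110111110111110111110111101111101111101111101111011111
slide a length-4 window over [0..3] … [119..122] (120 windows); first occurrence of each distinct factor:
  [  0..  3] 1101
  [  1..  4] 1011
  [  2..  5] 0111
  [  3..  6] 1111
  [  5..  8] 1110
  (the other 115 windows repeat one of these)
distinct factors: {0111, 1011, 1101, 1110, 1111}
count = 5  (Sturmian bound for length 4 is 5)

5
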